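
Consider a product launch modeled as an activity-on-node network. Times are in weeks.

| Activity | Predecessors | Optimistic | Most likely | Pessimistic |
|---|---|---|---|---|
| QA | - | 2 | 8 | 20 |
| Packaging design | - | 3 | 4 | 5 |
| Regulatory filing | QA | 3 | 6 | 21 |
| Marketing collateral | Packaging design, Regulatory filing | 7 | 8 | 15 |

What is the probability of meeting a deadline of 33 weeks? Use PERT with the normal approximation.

0.942

te_QA = (2 + 4·8 + 20)/6 = 54/6 = 9; σ²_QA = ((20−2)/6)² = 9.000
te_Packaging design = (3 + 4·4 + 5)/6 = 24/6 = 4; σ²_Packaging design = ((5−3)/6)² = 0.111
te_Regulatory filing = (3 + 4·6 + 21)/6 = 48/6 = 8; σ²_Regulatory filing = ((21−3)/6)² = 9.000
te_Marketing collateral = (7 + 4·8 + 15)/6 = 54/6 = 9; σ²_Marketing collateral = ((15−7)/6)² = 1.778

Forward pass:
ES_QA = 0; EF_QA = 9
ES_Packaging design = 0; EF_Packaging design = 4
ES_Regulatory filing = 9; EF_Regulatory filing = 9+8 = 17
ES_Marketing collateral = max(EF_Packaging design=4, EF_Regulatory filing=17) = 17; EF_Marketing collateral = 17+9 = 26
Expected project duration μ = 26 weeks. Critical path: QA → Regulatory filing → Marketing collateral.

Variance along critical path = 9.000 + 9.000 + 1.778 = 19.778; σ = √19.778 = 4.447 weeks.
Z = (33 − 26) / 4.447 = 1.574
P(T ≤ 33) = Φ(1.574) ≈ 0.942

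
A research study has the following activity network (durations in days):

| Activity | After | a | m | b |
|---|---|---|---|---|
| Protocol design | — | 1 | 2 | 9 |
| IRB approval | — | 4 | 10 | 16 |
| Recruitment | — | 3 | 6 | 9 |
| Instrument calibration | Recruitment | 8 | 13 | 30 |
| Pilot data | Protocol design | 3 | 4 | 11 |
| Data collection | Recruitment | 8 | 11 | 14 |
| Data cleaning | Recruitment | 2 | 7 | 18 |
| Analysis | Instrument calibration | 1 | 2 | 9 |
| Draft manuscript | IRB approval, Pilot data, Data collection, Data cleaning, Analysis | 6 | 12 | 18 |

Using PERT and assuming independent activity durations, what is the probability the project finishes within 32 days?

te_Protocol design = (1 + 4·2 + 9)/6 = 18/6 = 3; σ²_Protocol design = ((9−1)/6)² = 1.778
te_IRB approval = (4 + 4·10 + 16)/6 = 60/6 = 10; σ²_IRB approval = ((16−4)/6)² = 4.000
te_Recruitment = (3 + 4·6 + 9)/6 = 36/6 = 6; σ²_Recruitment = ((9−3)/6)² = 1.000
te_Instrument calibration = (8 + 4·13 + 30)/6 = 90/6 = 15; σ²_Instrument calibration = ((30−8)/6)² = 13.444
te_Pilot data = (3 + 4·4 + 11)/6 = 30/6 = 5; σ²_Pilot data = ((11−3)/6)² = 1.778
te_Data collection = (8 + 4·11 + 14)/6 = 66/6 = 11; σ²_Data collection = ((14−8)/6)² = 1.000
te_Data cleaning = (2 + 4·7 + 18)/6 = 48/6 = 8; σ²_Data cleaning = ((18−2)/6)² = 7.111
te_Analysis = (1 + 4·2 + 9)/6 = 18/6 = 3; σ²_Analysis = ((9−1)/6)² = 1.778
te_Draft manuscript = (6 + 4·12 + 18)/6 = 72/6 = 12; σ²_Draft manuscript = ((18−6)/6)² = 4.000

Forward pass:
ES_Protocol design = 0; EF_Protocol design = 3
ES_IRB approval = 0; EF_IRB approval = 10
ES_Recruitment = 0; EF_Recruitment = 6
ES_Instrument calibration = 6; EF_Instrument calibration = 6+15 = 21
ES_Pilot data = 3; EF_Pilot data = 3+5 = 8
ES_Data collection = 6; EF_Data collection = 6+11 = 17
ES_Data cleaning = 6; EF_Data cleaning = 6+8 = 14
ES_Analysis = 21; EF_Analysis = 21+3 = 24
ES_Draft manuscript = max(EF_IRB approval=10, EF_Pilot data=8, EF_Data collection=17, EF_Data cleaning=14, EF_Analysis=24) = 24; EF_Draft manuscript = 24+12 = 36
Expected project duration μ = 36 days. Critical path: Recruitment → Instrument calibration → Analysis → Draft manuscript.

Variance along critical path = 1.000 + 13.444 + 1.778 + 4.000 = 20.222; σ = √20.222 = 4.497 days.
Z = (32 − 36) / 4.497 = -0.889
P(T ≤ 32) = Φ(-0.889) ≈ 0.187

0.187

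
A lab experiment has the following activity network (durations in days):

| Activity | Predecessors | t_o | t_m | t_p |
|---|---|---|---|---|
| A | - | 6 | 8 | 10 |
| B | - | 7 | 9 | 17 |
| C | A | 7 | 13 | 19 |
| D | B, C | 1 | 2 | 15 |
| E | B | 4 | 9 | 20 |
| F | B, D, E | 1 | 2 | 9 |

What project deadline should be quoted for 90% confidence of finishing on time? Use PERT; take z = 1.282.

te_A = (6 + 4·8 + 10)/6 = 48/6 = 8; σ²_A = ((10−6)/6)² = 0.444
te_B = (7 + 4·9 + 17)/6 = 60/6 = 10; σ²_B = ((17−7)/6)² = 2.778
te_C = (7 + 4·13 + 19)/6 = 78/6 = 13; σ²_C = ((19−7)/6)² = 4.000
te_D = (1 + 4·2 + 15)/6 = 24/6 = 4; σ²_D = ((15−1)/6)² = 5.444
te_E = (4 + 4·9 + 20)/6 = 60/6 = 10; σ²_E = ((20−4)/6)² = 7.111
te_F = (1 + 4·2 + 9)/6 = 18/6 = 3; σ²_F = ((9−1)/6)² = 1.778

Forward pass:
ES_A = 0; EF_A = 8
ES_B = 0; EF_B = 10
ES_C = 8; EF_C = 8+13 = 21
ES_D = max(EF_B=10, EF_C=21) = 21; EF_D = 21+4 = 25
ES_E = 10; EF_E = 10+10 = 20
ES_F = max(EF_B=10, EF_D=25, EF_E=20) = 25; EF_F = 25+3 = 28
Expected project duration μ = 28 days. Critical path: A → C → D → F.

Variance along critical path = 0.444 + 4.000 + 5.444 + 1.778 = 11.667; σ = 3.416 days.
D = μ + z·σ = 28 + 1.282·3.416 = 32.4 days

32.4 days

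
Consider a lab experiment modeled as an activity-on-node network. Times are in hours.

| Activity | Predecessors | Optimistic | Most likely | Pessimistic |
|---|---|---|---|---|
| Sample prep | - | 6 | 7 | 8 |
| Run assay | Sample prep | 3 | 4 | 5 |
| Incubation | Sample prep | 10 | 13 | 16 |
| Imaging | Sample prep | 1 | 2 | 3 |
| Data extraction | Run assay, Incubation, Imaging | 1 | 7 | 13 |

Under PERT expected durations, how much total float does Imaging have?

te_Sample prep = (6 + 4·7 + 8)/6 = 42/6 = 7
te_Run assay = (3 + 4·4 + 5)/6 = 24/6 = 4
te_Incubation = (10 + 4·13 + 16)/6 = 78/6 = 13
te_Imaging = (1 + 4·2 + 3)/6 = 12/6 = 2
te_Data extraction = (1 + 4·7 + 13)/6 = 42/6 = 7

Forward pass:
ES_Sample prep = 0; EF_Sample prep = 7
ES_Run assay = 7; EF_Run assay = 7+4 = 11
ES_Incubation = 7; EF_Incubation = 7+13 = 20
ES_Imaging = 7; EF_Imaging = 7+2 = 9
ES_Data extraction = max(EF_Run assay=11, EF_Incubation=20, EF_Imaging=9) = 20; EF_Data extraction = 20+7 = 27
Expected project duration μ = 27 hours. Critical path: Sample prep → Incubation → Data extraction.

Backward pass:
LF_Data extraction = 27; LS_Data extraction = 27−7 = 20
LF_Imaging = LS_Data extraction = 20; LS_Imaging = 20−2 = 18
LF_Incubation = LS_Data extraction = 20; LS_Incubation = 20−13 = 7
LF_Run assay = LS_Data extraction = 20; LS_Run assay = 20−4 = 16
LF_Sample prep = min(LS_Run assay=16, LS_Incubation=7, LS_Imaging=18) = 7; LS_Sample prep = 7−7 = 0
Slack_Imaging = LS_Imaging − ES_Imaging = 18 − 7 = 11

11 hours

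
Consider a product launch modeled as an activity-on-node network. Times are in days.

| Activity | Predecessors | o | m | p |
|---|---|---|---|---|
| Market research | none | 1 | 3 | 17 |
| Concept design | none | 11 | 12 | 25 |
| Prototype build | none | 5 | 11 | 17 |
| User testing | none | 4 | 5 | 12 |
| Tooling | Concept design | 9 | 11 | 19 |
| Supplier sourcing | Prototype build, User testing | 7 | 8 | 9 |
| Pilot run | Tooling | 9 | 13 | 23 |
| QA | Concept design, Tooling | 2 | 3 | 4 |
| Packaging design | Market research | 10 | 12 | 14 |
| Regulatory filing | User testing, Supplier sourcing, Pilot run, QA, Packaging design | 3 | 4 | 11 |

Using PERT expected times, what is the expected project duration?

te_Market research = (1 + 4·3 + 17)/6 = 30/6 = 5
te_Concept design = (11 + 4·12 + 25)/6 = 84/6 = 14
te_Prototype build = (5 + 4·11 + 17)/6 = 66/6 = 11
te_User testing = (4 + 4·5 + 12)/6 = 36/6 = 6
te_Tooling = (9 + 4·11 + 19)/6 = 72/6 = 12
te_Supplier sourcing = (7 + 4·8 + 9)/6 = 48/6 = 8
te_Pilot run = (9 + 4·13 + 23)/6 = 84/6 = 14
te_QA = (2 + 4·3 + 4)/6 = 18/6 = 3
te_Packaging design = (10 + 4·12 + 14)/6 = 72/6 = 12
te_Regulatory filing = (3 + 4·4 + 11)/6 = 30/6 = 5

Forward pass:
ES_Market research = 0; EF_Market research = 5
ES_Concept design = 0; EF_Concept design = 14
ES_Prototype build = 0; EF_Prototype build = 11
ES_User testing = 0; EF_User testing = 6
ES_Tooling = 14; EF_Tooling = 14+12 = 26
ES_Supplier sourcing = max(EF_Prototype build=11, EF_User testing=6) = 11; EF_Supplier sourcing = 11+8 = 19
ES_Pilot run = 26; EF_Pilot run = 26+14 = 40
ES_QA = max(EF_Concept design=14, EF_Tooling=26) = 26; EF_QA = 26+3 = 29
ES_Packaging design = 5; EF_Packaging design = 5+12 = 17
ES_Regulatory filing = max(EF_User testing=6, EF_Supplier sourcing=19, EF_Pilot run=40, EF_QA=29, EF_Packaging design=17) = 40; EF_Regulatory filing = 40+5 = 45
Expected project duration μ = 45 days. Critical path: Concept design → Tooling → Pilot run → Regulatory filing.

45 days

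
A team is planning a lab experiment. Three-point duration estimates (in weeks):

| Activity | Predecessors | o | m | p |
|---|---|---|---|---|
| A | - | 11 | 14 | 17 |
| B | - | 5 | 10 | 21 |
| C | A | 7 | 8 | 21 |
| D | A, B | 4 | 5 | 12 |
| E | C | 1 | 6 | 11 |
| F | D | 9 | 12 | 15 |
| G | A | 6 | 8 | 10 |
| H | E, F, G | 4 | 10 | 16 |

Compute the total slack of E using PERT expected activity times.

te_A = (11 + 4·14 + 17)/6 = 84/6 = 14
te_B = (5 + 4·10 + 21)/6 = 66/6 = 11
te_C = (7 + 4·8 + 21)/6 = 60/6 = 10
te_D = (4 + 4·5 + 12)/6 = 36/6 = 6
te_E = (1 + 4·6 + 11)/6 = 36/6 = 6
te_F = (9 + 4·12 + 15)/6 = 72/6 = 12
te_G = (6 + 4·8 + 10)/6 = 48/6 = 8
te_H = (4 + 4·10 + 16)/6 = 60/6 = 10

Forward pass:
ES_A = 0; EF_A = 14
ES_B = 0; EF_B = 11
ES_C = 14; EF_C = 14+10 = 24
ES_D = max(EF_A=14, EF_B=11) = 14; EF_D = 14+6 = 20
ES_E = 24; EF_E = 24+6 = 30
ES_F = 20; EF_F = 20+12 = 32
ES_G = 14; EF_G = 14+8 = 22
ES_H = max(EF_E=30, EF_F=32, EF_G=22) = 32; EF_H = 32+10 = 42
Expected project duration μ = 42 weeks. Critical path: A → D → F → H.

Backward pass:
LF_H = 42; LS_H = 42−10 = 32
LF_G = LS_H = 32; LS_G = 32−8 = 24
LF_F = LS_H = 32; LS_F = 32−12 = 20
LF_E = LS_H = 32; LS_E = 32−6 = 26
LF_D = LS_F = 20; LS_D = 20−6 = 14
LF_C = LS_E = 26; LS_C = 26−10 = 16
LF_B = LS_D = 14; LS_B = 14−11 = 3
LF_A = min(LS_C=16, LS_D=14, LS_G=24) = 14; LS_A = 14−14 = 0
Slack_E = LS_E − ES_E = 26 − 24 = 2

2 weeks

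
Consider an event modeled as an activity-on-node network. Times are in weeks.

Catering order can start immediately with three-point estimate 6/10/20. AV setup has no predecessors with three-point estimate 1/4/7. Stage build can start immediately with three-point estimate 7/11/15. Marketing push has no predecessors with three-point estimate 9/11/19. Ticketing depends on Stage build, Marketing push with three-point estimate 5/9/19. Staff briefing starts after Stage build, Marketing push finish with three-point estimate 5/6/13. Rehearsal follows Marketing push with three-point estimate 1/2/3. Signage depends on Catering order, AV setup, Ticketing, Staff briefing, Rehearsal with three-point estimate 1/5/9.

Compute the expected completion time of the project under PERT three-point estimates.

27 weeks

te_Catering order = (6 + 4·10 + 20)/6 = 66/6 = 11
te_AV setup = (1 + 4·4 + 7)/6 = 24/6 = 4
te_Stage build = (7 + 4·11 + 15)/6 = 66/6 = 11
te_Marketing push = (9 + 4·11 + 19)/6 = 72/6 = 12
te_Ticketing = (5 + 4·9 + 19)/6 = 60/6 = 10
te_Staff briefing = (5 + 4·6 + 13)/6 = 42/6 = 7
te_Rehearsal = (1 + 4·2 + 3)/6 = 12/6 = 2
te_Signage = (1 + 4·5 + 9)/6 = 30/6 = 5

Forward pass:
ES_Catering order = 0; EF_Catering order = 11
ES_AV setup = 0; EF_AV setup = 4
ES_Stage build = 0; EF_Stage build = 11
ES_Marketing push = 0; EF_Marketing push = 12
ES_Ticketing = max(EF_Stage build=11, EF_Marketing push=12) = 12; EF_Ticketing = 12+10 = 22
ES_Staff briefing = max(EF_Stage build=11, EF_Marketing push=12) = 12; EF_Staff briefing = 12+7 = 19
ES_Rehearsal = 12; EF_Rehearsal = 12+2 = 14
ES_Signage = max(EF_Catering order=11, EF_AV setup=4, EF_Ticketing=22, EF_Staff briefing=19, EF_Rehearsal=14) = 22; EF_Signage = 22+5 = 27
Expected project duration μ = 27 weeks. Critical path: Marketing push → Ticketing → Signage.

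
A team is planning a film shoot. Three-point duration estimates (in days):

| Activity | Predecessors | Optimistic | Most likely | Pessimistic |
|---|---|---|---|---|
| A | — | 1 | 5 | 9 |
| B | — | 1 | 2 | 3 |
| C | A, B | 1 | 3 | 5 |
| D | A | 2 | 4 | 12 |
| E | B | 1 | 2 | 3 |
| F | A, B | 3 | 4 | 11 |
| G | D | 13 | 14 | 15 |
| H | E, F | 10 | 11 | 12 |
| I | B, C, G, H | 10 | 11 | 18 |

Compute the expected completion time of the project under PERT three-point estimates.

te_A = (1 + 4·5 + 9)/6 = 30/6 = 5
te_B = (1 + 4·2 + 3)/6 = 12/6 = 2
te_C = (1 + 4·3 + 5)/6 = 18/6 = 3
te_D = (2 + 4·4 + 12)/6 = 30/6 = 5
te_E = (1 + 4·2 + 3)/6 = 12/6 = 2
te_F = (3 + 4·4 + 11)/6 = 30/6 = 5
te_G = (13 + 4·14 + 15)/6 = 84/6 = 14
te_H = (10 + 4·11 + 12)/6 = 66/6 = 11
te_I = (10 + 4·11 + 18)/6 = 72/6 = 12

Forward pass:
ES_A = 0; EF_A = 5
ES_B = 0; EF_B = 2
ES_C = max(EF_A=5, EF_B=2) = 5; EF_C = 5+3 = 8
ES_D = 5; EF_D = 5+5 = 10
ES_E = 2; EF_E = 2+2 = 4
ES_F = max(EF_A=5, EF_B=2) = 5; EF_F = 5+5 = 10
ES_G = 10; EF_G = 10+14 = 24
ES_H = max(EF_E=4, EF_F=10) = 10; EF_H = 10+11 = 21
ES_I = max(EF_B=2, EF_C=8, EF_G=24, EF_H=21) = 24; EF_I = 24+12 = 36
Expected project duration μ = 36 days. Critical path: A → D → G → I.

36 days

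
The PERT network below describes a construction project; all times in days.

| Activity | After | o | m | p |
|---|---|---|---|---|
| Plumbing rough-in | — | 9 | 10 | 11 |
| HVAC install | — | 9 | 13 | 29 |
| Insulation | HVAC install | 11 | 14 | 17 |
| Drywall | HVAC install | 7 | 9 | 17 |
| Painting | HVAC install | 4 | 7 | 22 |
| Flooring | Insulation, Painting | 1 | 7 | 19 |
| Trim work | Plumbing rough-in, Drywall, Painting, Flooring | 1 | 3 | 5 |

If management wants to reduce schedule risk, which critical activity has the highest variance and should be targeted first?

te_Plumbing rough-in = (9 + 4·10 + 11)/6 = 60/6 = 10; σ²_Plumbing rough-in = ((11−9)/6)² = 0.111
te_HVAC install = (9 + 4·13 + 29)/6 = 90/6 = 15; σ²_HVAC install = ((29−9)/6)² = 11.111
te_Insulation = (11 + 4·14 + 17)/6 = 84/6 = 14; σ²_Insulation = ((17−11)/6)² = 1.000
te_Drywall = (7 + 4·9 + 17)/6 = 60/6 = 10; σ²_Drywall = ((17−7)/6)² = 2.778
te_Painting = (4 + 4·7 + 22)/6 = 54/6 = 9; σ²_Painting = ((22−4)/6)² = 9.000
te_Flooring = (1 + 4·7 + 19)/6 = 48/6 = 8; σ²_Flooring = ((19−1)/6)² = 9.000
te_Trim work = (1 + 4·3 + 5)/6 = 18/6 = 3; σ²_Trim work = ((5−1)/6)² = 0.444

Forward pass:
ES_Plumbing rough-in = 0; EF_Plumbing rough-in = 10
ES_HVAC install = 0; EF_HVAC install = 15
ES_Insulation = 15; EF_Insulation = 15+14 = 29
ES_Drywall = 15; EF_Drywall = 15+10 = 25
ES_Painting = 15; EF_Painting = 15+9 = 24
ES_Flooring = max(EF_Insulation=29, EF_Painting=24) = 29; EF_Flooring = 29+8 = 37
ES_Trim work = max(EF_Plumbing rough-in=10, EF_Drywall=25, EF_Painting=24, EF_Flooring=37) = 37; EF_Trim work = 37+3 = 40
Expected project duration μ = 40 days. Critical path: HVAC install → Insulation → Flooring → Trim work.

Variances on critical path: σ²_HVAC install=11.111, σ²_Insulation=1.000, σ²_Flooring=9.000, σ²_Trim work=0.444.
Largest is σ²_HVAC install = 11.111.

HVAC install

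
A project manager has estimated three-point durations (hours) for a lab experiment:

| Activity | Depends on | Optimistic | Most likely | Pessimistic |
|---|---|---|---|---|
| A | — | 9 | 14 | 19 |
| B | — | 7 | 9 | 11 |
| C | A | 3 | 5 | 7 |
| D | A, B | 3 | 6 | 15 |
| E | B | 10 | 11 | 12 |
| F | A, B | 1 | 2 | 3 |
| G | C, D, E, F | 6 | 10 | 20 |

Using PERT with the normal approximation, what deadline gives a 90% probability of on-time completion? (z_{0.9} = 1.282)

te_A = (9 + 4·14 + 19)/6 = 84/6 = 14; σ²_A = ((19−9)/6)² = 2.778
te_B = (7 + 4·9 + 11)/6 = 54/6 = 9; σ²_B = ((11−7)/6)² = 0.444
te_C = (3 + 4·5 + 7)/6 = 30/6 = 5; σ²_C = ((7−3)/6)² = 0.444
te_D = (3 + 4·6 + 15)/6 = 42/6 = 7; σ²_D = ((15−3)/6)² = 4.000
te_E = (10 + 4·11 + 12)/6 = 66/6 = 11; σ²_E = ((12−10)/6)² = 0.111
te_F = (1 + 4·2 + 3)/6 = 12/6 = 2; σ²_F = ((3−1)/6)² = 0.111
te_G = (6 + 4·10 + 20)/6 = 66/6 = 11; σ²_G = ((20−6)/6)² = 5.444

Forward pass:
ES_A = 0; EF_A = 14
ES_B = 0; EF_B = 9
ES_C = 14; EF_C = 14+5 = 19
ES_D = max(EF_A=14, EF_B=9) = 14; EF_D = 14+7 = 21
ES_E = 9; EF_E = 9+11 = 20
ES_F = max(EF_A=14, EF_B=9) = 14; EF_F = 14+2 = 16
ES_G = max(EF_C=19, EF_D=21, EF_E=20, EF_F=16) = 21; EF_G = 21+11 = 32
Expected project duration μ = 32 hours. Critical path: A → D → G.

Variance along critical path = 2.778 + 4.000 + 5.444 = 12.222; σ = 3.496 hours.
D = μ + z·σ = 32 + 1.282·3.496 = 36.5 hours

36.5 hours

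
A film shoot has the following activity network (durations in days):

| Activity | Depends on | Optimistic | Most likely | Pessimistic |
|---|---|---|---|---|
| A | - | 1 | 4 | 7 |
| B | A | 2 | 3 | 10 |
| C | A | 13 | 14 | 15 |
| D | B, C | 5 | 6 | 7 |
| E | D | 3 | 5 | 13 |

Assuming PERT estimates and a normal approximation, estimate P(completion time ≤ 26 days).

te_A = (1 + 4·4 + 7)/6 = 24/6 = 4; σ²_A = ((7−1)/6)² = 1.000
te_B = (2 + 4·3 + 10)/6 = 24/6 = 4; σ²_B = ((10−2)/6)² = 1.778
te_C = (13 + 4·14 + 15)/6 = 84/6 = 14; σ²_C = ((15−13)/6)² = 0.111
te_D = (5 + 4·6 + 7)/6 = 36/6 = 6; σ²_D = ((7−5)/6)² = 0.111
te_E = (3 + 4·5 + 13)/6 = 36/6 = 6; σ²_E = ((13−3)/6)² = 2.778

Forward pass:
ES_A = 0; EF_A = 4
ES_B = 4; EF_B = 4+4 = 8
ES_C = 4; EF_C = 4+14 = 18
ES_D = max(EF_B=8, EF_C=18) = 18; EF_D = 18+6 = 24
ES_E = 24; EF_E = 24+6 = 30
Expected project duration μ = 30 days. Critical path: A → C → D → E.

Variance along critical path = 1.000 + 0.111 + 0.111 + 2.778 = 4.000; σ = √4.000 = 2.000 days.
Z = (26 − 30) / 2.000 = -2.000
P(T ≤ 26) = Φ(-2.000) ≈ 0.023

0.023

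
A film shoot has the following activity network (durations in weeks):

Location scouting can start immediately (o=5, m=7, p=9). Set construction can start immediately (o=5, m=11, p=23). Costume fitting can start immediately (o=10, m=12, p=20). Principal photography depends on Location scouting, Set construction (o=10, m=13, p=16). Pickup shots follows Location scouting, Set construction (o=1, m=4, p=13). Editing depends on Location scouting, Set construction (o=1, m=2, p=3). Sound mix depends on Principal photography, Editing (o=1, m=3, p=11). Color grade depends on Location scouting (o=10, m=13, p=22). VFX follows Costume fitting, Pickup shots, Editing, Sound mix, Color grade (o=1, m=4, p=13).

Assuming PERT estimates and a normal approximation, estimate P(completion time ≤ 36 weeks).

0.687

te_Location scouting = (5 + 4·7 + 9)/6 = 42/6 = 7; σ²_Location scouting = ((9−5)/6)² = 0.444
te_Set construction = (5 + 4·11 + 23)/6 = 72/6 = 12; σ²_Set construction = ((23−5)/6)² = 9.000
te_Costume fitting = (10 + 4·12 + 20)/6 = 78/6 = 13; σ²_Costume fitting = ((20−10)/6)² = 2.778
te_Principal photography = (10 + 4·13 + 16)/6 = 78/6 = 13; σ²_Principal photography = ((16−10)/6)² = 1.000
te_Pickup shots = (1 + 4·4 + 13)/6 = 30/6 = 5; σ²_Pickup shots = ((13−1)/6)² = 4.000
te_Editing = (1 + 4·2 + 3)/6 = 12/6 = 2; σ²_Editing = ((3−1)/6)² = 0.111
te_Sound mix = (1 + 4·3 + 11)/6 = 24/6 = 4; σ²_Sound mix = ((11−1)/6)² = 2.778
te_Color grade = (10 + 4·13 + 22)/6 = 84/6 = 14; σ²_Color grade = ((22−10)/6)² = 4.000
te_VFX = (1 + 4·4 + 13)/6 = 30/6 = 5; σ²_VFX = ((13−1)/6)² = 4.000

Forward pass:
ES_Location scouting = 0; EF_Location scouting = 7
ES_Set construction = 0; EF_Set construction = 12
ES_Costume fitting = 0; EF_Costume fitting = 13
ES_Principal photography = max(EF_Location scouting=7, EF_Set construction=12) = 12; EF_Principal photography = 12+13 = 25
ES_Pickup shots = max(EF_Location scouting=7, EF_Set construction=12) = 12; EF_Pickup shots = 12+5 = 17
ES_Editing = max(EF_Location scouting=7, EF_Set construction=12) = 12; EF_Editing = 12+2 = 14
ES_Sound mix = max(EF_Principal photography=25, EF_Editing=14) = 25; EF_Sound mix = 25+4 = 29
ES_Color grade = 7; EF_Color grade = 7+14 = 21
ES_VFX = max(EF_Costume fitting=13, EF_Pickup shots=17, EF_Editing=14, EF_Sound mix=29, EF_Color grade=21) = 29; EF_VFX = 29+5 = 34
Expected project duration μ = 34 weeks. Critical path: Set construction → Principal photography → Sound mix → VFX.

Variance along critical path = 9.000 + 1.000 + 2.778 + 4.000 = 16.778; σ = √16.778 = 4.096 weeks.
Z = (36 − 34) / 4.096 = 0.488
P(T ≤ 36) = Φ(0.488) ≈ 0.687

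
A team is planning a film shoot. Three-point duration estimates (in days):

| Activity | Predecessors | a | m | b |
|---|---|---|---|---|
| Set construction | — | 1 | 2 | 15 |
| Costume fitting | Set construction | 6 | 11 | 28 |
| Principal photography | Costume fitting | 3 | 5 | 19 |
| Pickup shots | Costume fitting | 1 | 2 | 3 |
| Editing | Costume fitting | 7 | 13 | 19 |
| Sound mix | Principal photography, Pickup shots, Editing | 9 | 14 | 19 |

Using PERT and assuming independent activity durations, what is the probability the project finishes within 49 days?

0.838

te_Set construction = (1 + 4·2 + 15)/6 = 24/6 = 4; σ²_Set construction = ((15−1)/6)² = 5.444
te_Costume fitting = (6 + 4·11 + 28)/6 = 78/6 = 13; σ²_Costume fitting = ((28−6)/6)² = 13.444
te_Principal photography = (3 + 4·5 + 19)/6 = 42/6 = 7; σ²_Principal photography = ((19−3)/6)² = 7.111
te_Pickup shots = (1 + 4·2 + 3)/6 = 12/6 = 2; σ²_Pickup shots = ((3−1)/6)² = 0.111
te_Editing = (7 + 4·13 + 19)/6 = 78/6 = 13; σ²_Editing = ((19−7)/6)² = 4.000
te_Sound mix = (9 + 4·14 + 19)/6 = 84/6 = 14; σ²_Sound mix = ((19−9)/6)² = 2.778

Forward pass:
ES_Set construction = 0; EF_Set construction = 4
ES_Costume fitting = 4; EF_Costume fitting = 4+13 = 17
ES_Principal photography = 17; EF_Principal photography = 17+7 = 24
ES_Pickup shots = 17; EF_Pickup shots = 17+2 = 19
ES_Editing = 17; EF_Editing = 17+13 = 30
ES_Sound mix = max(EF_Principal photography=24, EF_Pickup shots=19, EF_Editing=30) = 30; EF_Sound mix = 30+14 = 44
Expected project duration μ = 44 days. Critical path: Set construction → Costume fitting → Editing → Sound mix.

Variance along critical path = 5.444 + 13.444 + 4.000 + 2.778 = 25.667; σ = √25.667 = 5.066 days.
Z = (49 − 44) / 5.066 = 0.987
P(T ≤ 49) = Φ(0.987) ≈ 0.838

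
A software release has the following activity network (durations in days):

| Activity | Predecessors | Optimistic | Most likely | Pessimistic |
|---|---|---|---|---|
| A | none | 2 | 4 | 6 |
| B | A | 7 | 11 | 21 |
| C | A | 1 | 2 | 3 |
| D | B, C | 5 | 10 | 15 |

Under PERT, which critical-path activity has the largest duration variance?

te_A = (2 + 4·4 + 6)/6 = 24/6 = 4; σ²_A = ((6−2)/6)² = 0.444
te_B = (7 + 4·11 + 21)/6 = 72/6 = 12; σ²_B = ((21−7)/6)² = 5.444
te_C = (1 + 4·2 + 3)/6 = 12/6 = 2; σ²_C = ((3−1)/6)² = 0.111
te_D = (5 + 4·10 + 15)/6 = 60/6 = 10; σ²_D = ((15−5)/6)² = 2.778

Forward pass:
ES_A = 0; EF_A = 4
ES_B = 4; EF_B = 4+12 = 16
ES_C = 4; EF_C = 4+2 = 6
ES_D = max(EF_B=16, EF_C=6) = 16; EF_D = 16+10 = 26
Expected project duration μ = 26 days. Critical path: A → B → D.

Variances on critical path: σ²_A=0.444, σ²_B=5.444, σ²_D=2.778.
Largest is σ²_B = 5.444.

B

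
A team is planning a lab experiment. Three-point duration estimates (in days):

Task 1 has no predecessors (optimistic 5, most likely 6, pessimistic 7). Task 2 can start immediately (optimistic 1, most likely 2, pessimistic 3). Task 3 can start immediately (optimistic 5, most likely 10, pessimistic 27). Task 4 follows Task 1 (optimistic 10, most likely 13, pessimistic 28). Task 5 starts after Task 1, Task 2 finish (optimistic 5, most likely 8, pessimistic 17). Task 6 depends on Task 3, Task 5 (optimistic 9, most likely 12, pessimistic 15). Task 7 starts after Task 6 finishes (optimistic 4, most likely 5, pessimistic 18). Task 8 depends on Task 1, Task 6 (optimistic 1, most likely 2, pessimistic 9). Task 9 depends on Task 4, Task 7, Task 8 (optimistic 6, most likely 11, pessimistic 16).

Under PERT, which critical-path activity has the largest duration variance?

Task 7

te_Task 1 = (5 + 4·6 + 7)/6 = 36/6 = 6; σ²_Task 1 = ((7−5)/6)² = 0.111
te_Task 2 = (1 + 4·2 + 3)/6 = 12/6 = 2; σ²_Task 2 = ((3−1)/6)² = 0.111
te_Task 3 = (5 + 4·10 + 27)/6 = 72/6 = 12; σ²_Task 3 = ((27−5)/6)² = 13.444
te_Task 4 = (10 + 4·13 + 28)/6 = 90/6 = 15; σ²_Task 4 = ((28−10)/6)² = 9.000
te_Task 5 = (5 + 4·8 + 17)/6 = 54/6 = 9; σ²_Task 5 = ((17−5)/6)² = 4.000
te_Task 6 = (9 + 4·12 + 15)/6 = 72/6 = 12; σ²_Task 6 = ((15−9)/6)² = 1.000
te_Task 7 = (4 + 4·5 + 18)/6 = 42/6 = 7; σ²_Task 7 = ((18−4)/6)² = 5.444
te_Task 8 = (1 + 4·2 + 9)/6 = 18/6 = 3; σ²_Task 8 = ((9−1)/6)² = 1.778
te_Task 9 = (6 + 4·11 + 16)/6 = 66/6 = 11; σ²_Task 9 = ((16−6)/6)² = 2.778

Forward pass:
ES_Task 1 = 0; EF_Task 1 = 6
ES_Task 2 = 0; EF_Task 2 = 2
ES_Task 3 = 0; EF_Task 3 = 12
ES_Task 4 = 6; EF_Task 4 = 6+15 = 21
ES_Task 5 = max(EF_Task 1=6, EF_Task 2=2) = 6; EF_Task 5 = 6+9 = 15
ES_Task 6 = max(EF_Task 3=12, EF_Task 5=15) = 15; EF_Task 6 = 15+12 = 27
ES_Task 7 = 27; EF_Task 7 = 27+7 = 34
ES_Task 8 = max(EF_Task 1=6, EF_Task 6=27) = 27; EF_Task 8 = 27+3 = 30
ES_Task 9 = max(EF_Task 4=21, EF_Task 7=34, EF_Task 8=30) = 34; EF_Task 9 = 34+11 = 45
Expected project duration μ = 45 days. Critical path: Task 1 → Task 5 → Task 6 → Task 7 → Task 9.

Variances on critical path: σ²_Task 1=0.111, σ²_Task 5=4.000, σ²_Task 6=1.000, σ²_Task 7=5.444, σ²_Task 9=2.778.
Largest is σ²_Task 7 = 5.444.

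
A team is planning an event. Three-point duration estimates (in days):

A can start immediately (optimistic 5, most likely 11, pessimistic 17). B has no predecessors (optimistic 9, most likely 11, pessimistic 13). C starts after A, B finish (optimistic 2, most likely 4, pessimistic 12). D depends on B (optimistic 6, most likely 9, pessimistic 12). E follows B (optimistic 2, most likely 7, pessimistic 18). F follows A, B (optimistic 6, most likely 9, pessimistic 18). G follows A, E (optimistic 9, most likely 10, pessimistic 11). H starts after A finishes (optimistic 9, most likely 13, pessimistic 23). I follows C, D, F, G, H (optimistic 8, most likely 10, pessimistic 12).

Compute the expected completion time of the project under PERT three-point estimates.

te_A = (5 + 4·11 + 17)/6 = 66/6 = 11
te_B = (9 + 4·11 + 13)/6 = 66/6 = 11
te_C = (2 + 4·4 + 12)/6 = 30/6 = 5
te_D = (6 + 4·9 + 12)/6 = 54/6 = 9
te_E = (2 + 4·7 + 18)/6 = 48/6 = 8
te_F = (6 + 4·9 + 18)/6 = 60/6 = 10
te_G = (9 + 4·10 + 11)/6 = 60/6 = 10
te_H = (9 + 4·13 + 23)/6 = 84/6 = 14
te_I = (8 + 4·10 + 12)/6 = 60/6 = 10

Forward pass:
ES_A = 0; EF_A = 11
ES_B = 0; EF_B = 11
ES_C = max(EF_A=11, EF_B=11) = 11; EF_C = 11+5 = 16
ES_D = 11; EF_D = 11+9 = 20
ES_E = 11; EF_E = 11+8 = 19
ES_F = max(EF_A=11, EF_B=11) = 11; EF_F = 11+10 = 21
ES_G = max(EF_A=11, EF_E=19) = 19; EF_G = 19+10 = 29
ES_H = 11; EF_H = 11+14 = 25
ES_I = max(EF_C=16, EF_D=20, EF_F=21, EF_G=29, EF_H=25) = 29; EF_I = 29+10 = 39
Expected project duration μ = 39 days. Critical path: B → E → G → I.

39 days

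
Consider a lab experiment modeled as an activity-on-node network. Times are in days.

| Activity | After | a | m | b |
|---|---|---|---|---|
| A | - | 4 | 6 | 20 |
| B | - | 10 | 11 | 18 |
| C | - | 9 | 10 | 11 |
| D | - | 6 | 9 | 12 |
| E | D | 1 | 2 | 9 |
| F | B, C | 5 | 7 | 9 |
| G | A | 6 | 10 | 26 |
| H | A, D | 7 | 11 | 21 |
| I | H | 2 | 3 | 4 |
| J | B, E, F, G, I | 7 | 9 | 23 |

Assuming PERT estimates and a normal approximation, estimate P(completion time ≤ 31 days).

te_A = (4 + 4·6 + 20)/6 = 48/6 = 8; σ²_A = ((20−4)/6)² = 7.111
te_B = (10 + 4·11 + 18)/6 = 72/6 = 12; σ²_B = ((18−10)/6)² = 1.778
te_C = (9 + 4·10 + 11)/6 = 60/6 = 10; σ²_C = ((11−9)/6)² = 0.111
te_D = (6 + 4·9 + 12)/6 = 54/6 = 9; σ²_D = ((12−6)/6)² = 1.000
te_E = (1 + 4·2 + 9)/6 = 18/6 = 3; σ²_E = ((9−1)/6)² = 1.778
te_F = (5 + 4·7 + 9)/6 = 42/6 = 7; σ²_F = ((9−5)/6)² = 0.444
te_G = (6 + 4·10 + 26)/6 = 72/6 = 12; σ²_G = ((26−6)/6)² = 11.111
te_H = (7 + 4·11 + 21)/6 = 72/6 = 12; σ²_H = ((21−7)/6)² = 5.444
te_I = (2 + 4·3 + 4)/6 = 18/6 = 3; σ²_I = ((4−2)/6)² = 0.111
te_J = (7 + 4·9 + 23)/6 = 66/6 = 11; σ²_J = ((23−7)/6)² = 7.111

Forward pass:
ES_A = 0; EF_A = 8
ES_B = 0; EF_B = 12
ES_C = 0; EF_C = 10
ES_D = 0; EF_D = 9
ES_E = 9; EF_E = 9+3 = 12
ES_F = max(EF_B=12, EF_C=10) = 12; EF_F = 12+7 = 19
ES_G = 8; EF_G = 8+12 = 20
ES_H = max(EF_A=8, EF_D=9) = 9; EF_H = 9+12 = 21
ES_I = 21; EF_I = 21+3 = 24
ES_J = max(EF_B=12, EF_E=12, EF_F=19, EF_G=20, EF_I=24) = 24; EF_J = 24+11 = 35
Expected project duration μ = 35 days. Critical path: D → H → I → J.

Variance along critical path = 1.000 + 5.444 + 0.111 + 7.111 = 13.667; σ = √13.667 = 3.697 days.
Z = (31 − 35) / 3.697 = -1.082
P(T ≤ 31) = Φ(-1.082) ≈ 0.140

0.140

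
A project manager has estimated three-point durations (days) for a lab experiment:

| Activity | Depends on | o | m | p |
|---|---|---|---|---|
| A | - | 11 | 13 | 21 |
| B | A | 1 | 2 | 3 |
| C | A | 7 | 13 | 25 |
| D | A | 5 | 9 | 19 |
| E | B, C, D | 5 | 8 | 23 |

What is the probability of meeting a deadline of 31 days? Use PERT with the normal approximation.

te_A = (11 + 4·13 + 21)/6 = 84/6 = 14; σ²_A = ((21−11)/6)² = 2.778
te_B = (1 + 4·2 + 3)/6 = 12/6 = 2; σ²_B = ((3−1)/6)² = 0.111
te_C = (7 + 4·13 + 25)/6 = 84/6 = 14; σ²_C = ((25−7)/6)² = 9.000
te_D = (5 + 4·9 + 19)/6 = 60/6 = 10; σ²_D = ((19−5)/6)² = 5.444
te_E = (5 + 4·8 + 23)/6 = 60/6 = 10; σ²_E = ((23−5)/6)² = 9.000

Forward pass:
ES_A = 0; EF_A = 14
ES_B = 14; EF_B = 14+2 = 16
ES_C = 14; EF_C = 14+14 = 28
ES_D = 14; EF_D = 14+10 = 24
ES_E = max(EF_B=16, EF_C=28, EF_D=24) = 28; EF_E = 28+10 = 38
Expected project duration μ = 38 days. Critical path: A → C → E.

Variance along critical path = 2.778 + 9.000 + 9.000 = 20.778; σ = √20.778 = 4.558 days.
Z = (31 − 38) / 4.558 = -1.536
P(T ≤ 31) = Φ(-1.536) ≈ 0.062

0.062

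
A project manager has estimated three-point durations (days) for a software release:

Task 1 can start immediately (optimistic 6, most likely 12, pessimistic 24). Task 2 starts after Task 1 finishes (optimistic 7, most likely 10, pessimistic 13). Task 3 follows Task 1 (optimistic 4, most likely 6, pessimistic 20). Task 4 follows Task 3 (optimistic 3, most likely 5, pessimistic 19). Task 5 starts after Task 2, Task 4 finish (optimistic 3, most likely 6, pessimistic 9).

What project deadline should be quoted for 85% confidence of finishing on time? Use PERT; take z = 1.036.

te_Task 1 = (6 + 4·12 + 24)/6 = 78/6 = 13; σ²_Task 1 = ((24−6)/6)² = 9.000
te_Task 2 = (7 + 4·10 + 13)/6 = 60/6 = 10; σ²_Task 2 = ((13−7)/6)² = 1.000
te_Task 3 = (4 + 4·6 + 20)/6 = 48/6 = 8; σ²_Task 3 = ((20−4)/6)² = 7.111
te_Task 4 = (3 + 4·5 + 19)/6 = 42/6 = 7; σ²_Task 4 = ((19−3)/6)² = 7.111
te_Task 5 = (3 + 4·6 + 9)/6 = 36/6 = 6; σ²_Task 5 = ((9−3)/6)² = 1.000

Forward pass:
ES_Task 1 = 0; EF_Task 1 = 13
ES_Task 2 = 13; EF_Task 2 = 13+10 = 23
ES_Task 3 = 13; EF_Task 3 = 13+8 = 21
ES_Task 4 = 21; EF_Task 4 = 21+7 = 28
ES_Task 5 = max(EF_Task 2=23, EF_Task 4=28) = 28; EF_Task 5 = 28+6 = 34
Expected project duration μ = 34 days. Critical path: Task 1 → Task 3 → Task 4 → Task 5.

Variance along critical path = 9.000 + 7.111 + 7.111 + 1.000 = 24.222; σ = 4.922 days.
D = μ + z·σ = 34 + 1.036·4.922 = 39.1 days

39.1 days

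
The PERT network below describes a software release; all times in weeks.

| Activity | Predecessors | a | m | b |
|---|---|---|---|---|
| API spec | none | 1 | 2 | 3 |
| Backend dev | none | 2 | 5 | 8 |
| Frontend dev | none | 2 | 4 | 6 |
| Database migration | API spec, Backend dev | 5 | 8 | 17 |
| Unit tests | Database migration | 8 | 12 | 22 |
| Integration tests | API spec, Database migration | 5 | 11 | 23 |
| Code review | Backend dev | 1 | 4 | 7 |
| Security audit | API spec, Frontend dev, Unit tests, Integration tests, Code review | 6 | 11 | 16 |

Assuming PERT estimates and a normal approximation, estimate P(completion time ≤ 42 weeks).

te_API spec = (1 + 4·2 + 3)/6 = 12/6 = 2; σ²_API spec = ((3−1)/6)² = 0.111
te_Backend dev = (2 + 4·5 + 8)/6 = 30/6 = 5; σ²_Backend dev = ((8−2)/6)² = 1.000
te_Frontend dev = (2 + 4·4 + 6)/6 = 24/6 = 4; σ²_Frontend dev = ((6−2)/6)² = 0.444
te_Database migration = (5 + 4·8 + 17)/6 = 54/6 = 9; σ²_Database migration = ((17−5)/6)² = 4.000
te_Unit tests = (8 + 4·12 + 22)/6 = 78/6 = 13; σ²_Unit tests = ((22−8)/6)² = 5.444
te_Integration tests = (5 + 4·11 + 23)/6 = 72/6 = 12; σ²_Integration tests = ((23−5)/6)² = 9.000
te_Code review = (1 + 4·4 + 7)/6 = 24/6 = 4; σ²_Code review = ((7−1)/6)² = 1.000
te_Security audit = (6 + 4·11 + 16)/6 = 66/6 = 11; σ²_Security audit = ((16−6)/6)² = 2.778

Forward pass:
ES_API spec = 0; EF_API spec = 2
ES_Backend dev = 0; EF_Backend dev = 5
ES_Frontend dev = 0; EF_Frontend dev = 4
ES_Database migration = max(EF_API spec=2, EF_Backend dev=5) = 5; EF_Database migration = 5+9 = 14
ES_Unit tests = 14; EF_Unit tests = 14+13 = 27
ES_Integration tests = max(EF_API spec=2, EF_Database migration=14) = 14; EF_Integration tests = 14+12 = 26
ES_Code review = 5; EF_Code review = 5+4 = 9
ES_Security audit = max(EF_API spec=2, EF_Frontend dev=4, EF_Unit tests=27, EF_Integration tests=26, EF_Code review=9) = 27; EF_Security audit = 27+11 = 38
Expected project duration μ = 38 weeks. Critical path: Backend dev → Database migration → Unit tests → Security audit.

Variance along critical path = 1.000 + 4.000 + 5.444 + 2.778 = 13.222; σ = √13.222 = 3.636 weeks.
Z = (42 − 38) / 3.636 = 1.100
P(T ≤ 42) = Φ(1.100) ≈ 0.864

0.864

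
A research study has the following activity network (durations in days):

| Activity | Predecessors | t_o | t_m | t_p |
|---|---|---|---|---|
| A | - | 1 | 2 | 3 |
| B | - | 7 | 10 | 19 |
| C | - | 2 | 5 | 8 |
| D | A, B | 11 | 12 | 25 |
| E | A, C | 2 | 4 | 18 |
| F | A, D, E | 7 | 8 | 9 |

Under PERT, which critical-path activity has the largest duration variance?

te_A = (1 + 4·2 + 3)/6 = 12/6 = 2; σ²_A = ((3−1)/6)² = 0.111
te_B = (7 + 4·10 + 19)/6 = 66/6 = 11; σ²_B = ((19−7)/6)² = 4.000
te_C = (2 + 4·5 + 8)/6 = 30/6 = 5; σ²_C = ((8−2)/6)² = 1.000
te_D = (11 + 4·12 + 25)/6 = 84/6 = 14; σ²_D = ((25−11)/6)² = 5.444
te_E = (2 + 4·4 + 18)/6 = 36/6 = 6; σ²_E = ((18−2)/6)² = 7.111
te_F = (7 + 4·8 + 9)/6 = 48/6 = 8; σ²_F = ((9−7)/6)² = 0.111

Forward pass:
ES_A = 0; EF_A = 2
ES_B = 0; EF_B = 11
ES_C = 0; EF_C = 5
ES_D = max(EF_A=2, EF_B=11) = 11; EF_D = 11+14 = 25
ES_E = max(EF_A=2, EF_C=5) = 5; EF_E = 5+6 = 11
ES_F = max(EF_A=2, EF_D=25, EF_E=11) = 25; EF_F = 25+8 = 33
Expected project duration μ = 33 days. Critical path: B → D → F.

Variances on critical path: σ²_B=4.000, σ²_D=5.444, σ²_F=0.111.
Largest is σ²_D = 5.444.

D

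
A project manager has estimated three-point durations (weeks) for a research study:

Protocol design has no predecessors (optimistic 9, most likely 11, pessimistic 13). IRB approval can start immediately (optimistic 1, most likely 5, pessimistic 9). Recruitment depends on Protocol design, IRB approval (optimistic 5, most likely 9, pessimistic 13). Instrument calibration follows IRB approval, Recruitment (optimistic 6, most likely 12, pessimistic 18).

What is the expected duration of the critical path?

32 weeks

te_Protocol design = (9 + 4·11 + 13)/6 = 66/6 = 11
te_IRB approval = (1 + 4·5 + 9)/6 = 30/6 = 5
te_Recruitment = (5 + 4·9 + 13)/6 = 54/6 = 9
te_Instrument calibration = (6 + 4·12 + 18)/6 = 72/6 = 12

Forward pass:
ES_Protocol design = 0; EF_Protocol design = 11
ES_IRB approval = 0; EF_IRB approval = 5
ES_Recruitment = max(EF_Protocol design=11, EF_IRB approval=5) = 11; EF_Recruitment = 11+9 = 20
ES_Instrument calibration = max(EF_IRB approval=5, EF_Recruitment=20) = 20; EF_Instrument calibration = 20+12 = 32
Expected project duration μ = 32 weeks. Critical path: Protocol design → Recruitment → Instrument calibration.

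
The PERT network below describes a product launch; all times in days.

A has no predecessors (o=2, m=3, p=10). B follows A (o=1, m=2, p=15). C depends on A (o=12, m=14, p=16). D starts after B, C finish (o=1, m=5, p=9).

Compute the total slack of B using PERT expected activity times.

10 days

te_A = (2 + 4·3 + 10)/6 = 24/6 = 4
te_B = (1 + 4·2 + 15)/6 = 24/6 = 4
te_C = (12 + 4·14 + 16)/6 = 84/6 = 14
te_D = (1 + 4·5 + 9)/6 = 30/6 = 5

Forward pass:
ES_A = 0; EF_A = 4
ES_B = 4; EF_B = 4+4 = 8
ES_C = 4; EF_C = 4+14 = 18
ES_D = max(EF_B=8, EF_C=18) = 18; EF_D = 18+5 = 23
Expected project duration μ = 23 days. Critical path: A → C → D.

Backward pass:
LF_D = 23; LS_D = 23−5 = 18
LF_C = LS_D = 18; LS_C = 18−14 = 4
LF_B = LS_D = 18; LS_B = 18−4 = 14
LF_A = min(LS_B=14, LS_C=4) = 4; LS_A = 4−4 = 0
Slack_B = LS_B − ES_B = 14 − 4 = 10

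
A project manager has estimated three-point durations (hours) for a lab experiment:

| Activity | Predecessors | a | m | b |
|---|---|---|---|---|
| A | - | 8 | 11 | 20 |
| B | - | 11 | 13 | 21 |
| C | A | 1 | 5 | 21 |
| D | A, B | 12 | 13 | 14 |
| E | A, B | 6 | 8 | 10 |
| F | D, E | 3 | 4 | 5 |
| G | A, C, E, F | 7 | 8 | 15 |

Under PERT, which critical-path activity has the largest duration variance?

B

te_A = (8 + 4·11 + 20)/6 = 72/6 = 12; σ²_A = ((20−8)/6)² = 4.000
te_B = (11 + 4·13 + 21)/6 = 84/6 = 14; σ²_B = ((21−11)/6)² = 2.778
te_C = (1 + 4·5 + 21)/6 = 42/6 = 7; σ²_C = ((21−1)/6)² = 11.111
te_D = (12 + 4·13 + 14)/6 = 78/6 = 13; σ²_D = ((14−12)/6)² = 0.111
te_E = (6 + 4·8 + 10)/6 = 48/6 = 8; σ²_E = ((10−6)/6)² = 0.444
te_F = (3 + 4·4 + 5)/6 = 24/6 = 4; σ²_F = ((5−3)/6)² = 0.111
te_G = (7 + 4·8 + 15)/6 = 54/6 = 9; σ²_G = ((15−7)/6)² = 1.778

Forward pass:
ES_A = 0; EF_A = 12
ES_B = 0; EF_B = 14
ES_C = 12; EF_C = 12+7 = 19
ES_D = max(EF_A=12, EF_B=14) = 14; EF_D = 14+13 = 27
ES_E = max(EF_A=12, EF_B=14) = 14; EF_E = 14+8 = 22
ES_F = max(EF_D=27, EF_E=22) = 27; EF_F = 27+4 = 31
ES_G = max(EF_A=12, EF_C=19, EF_E=22, EF_F=31) = 31; EF_G = 31+9 = 40
Expected project duration μ = 40 hours. Critical path: B → D → F → G.

Variances on critical path: σ²_B=2.778, σ²_D=0.111, σ²_F=0.111, σ²_G=1.778.
Largest is σ²_B = 2.778.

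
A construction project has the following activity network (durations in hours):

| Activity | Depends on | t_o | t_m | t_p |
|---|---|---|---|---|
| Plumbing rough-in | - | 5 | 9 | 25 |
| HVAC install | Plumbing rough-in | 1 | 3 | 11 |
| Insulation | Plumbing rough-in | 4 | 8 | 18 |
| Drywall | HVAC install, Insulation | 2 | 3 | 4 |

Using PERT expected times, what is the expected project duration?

23 hours

te_Plumbing rough-in = (5 + 4·9 + 25)/6 = 66/6 = 11
te_HVAC install = (1 + 4·3 + 11)/6 = 24/6 = 4
te_Insulation = (4 + 4·8 + 18)/6 = 54/6 = 9
te_Drywall = (2 + 4·3 + 4)/6 = 18/6 = 3

Forward pass:
ES_Plumbing rough-in = 0; EF_Plumbing rough-in = 11
ES_HVAC install = 11; EF_HVAC install = 11+4 = 15
ES_Insulation = 11; EF_Insulation = 11+9 = 20
ES_Drywall = max(EF_HVAC install=15, EF_Insulation=20) = 20; EF_Drywall = 20+3 = 23
Expected project duration μ = 23 hours. Critical path: Plumbing rough-in → Insulation → Drywall.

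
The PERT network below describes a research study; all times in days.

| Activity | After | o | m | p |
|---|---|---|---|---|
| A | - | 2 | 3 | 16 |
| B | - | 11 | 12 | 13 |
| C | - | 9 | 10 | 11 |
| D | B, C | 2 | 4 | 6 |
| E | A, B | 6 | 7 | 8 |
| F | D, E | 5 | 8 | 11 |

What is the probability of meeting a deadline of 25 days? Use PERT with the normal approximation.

0.035

te_A = (2 + 4·3 + 16)/6 = 30/6 = 5; σ²_A = ((16−2)/6)² = 5.444
te_B = (11 + 4·12 + 13)/6 = 72/6 = 12; σ²_B = ((13−11)/6)² = 0.111
te_C = (9 + 4·10 + 11)/6 = 60/6 = 10; σ²_C = ((11−9)/6)² = 0.111
te_D = (2 + 4·4 + 6)/6 = 24/6 = 4; σ²_D = ((6−2)/6)² = 0.444
te_E = (6 + 4·7 + 8)/6 = 42/6 = 7; σ²_E = ((8−6)/6)² = 0.111
te_F = (5 + 4·8 + 11)/6 = 48/6 = 8; σ²_F = ((11−5)/6)² = 1.000

Forward pass:
ES_A = 0; EF_A = 5
ES_B = 0; EF_B = 12
ES_C = 0; EF_C = 10
ES_D = max(EF_B=12, EF_C=10) = 12; EF_D = 12+4 = 16
ES_E = max(EF_A=5, EF_B=12) = 12; EF_E = 12+7 = 19
ES_F = max(EF_D=16, EF_E=19) = 19; EF_F = 19+8 = 27
Expected project duration μ = 27 days. Critical path: B → E → F.

Variance along critical path = 0.111 + 0.111 + 1.000 = 1.222; σ = √1.222 = 1.106 days.
Z = (25 − 27) / 1.106 = -1.809
P(T ≤ 25) = Φ(-1.809) ≈ 0.035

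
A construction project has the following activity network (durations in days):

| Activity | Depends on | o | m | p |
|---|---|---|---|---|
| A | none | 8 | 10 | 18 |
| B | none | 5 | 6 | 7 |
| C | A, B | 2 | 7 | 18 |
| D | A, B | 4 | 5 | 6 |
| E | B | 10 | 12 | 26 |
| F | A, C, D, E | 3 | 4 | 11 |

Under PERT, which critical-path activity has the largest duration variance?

E

te_A = (8 + 4·10 + 18)/6 = 66/6 = 11; σ²_A = ((18−8)/6)² = 2.778
te_B = (5 + 4·6 + 7)/6 = 36/6 = 6; σ²_B = ((7−5)/6)² = 0.111
te_C = (2 + 4·7 + 18)/6 = 48/6 = 8; σ²_C = ((18−2)/6)² = 7.111
te_D = (4 + 4·5 + 6)/6 = 30/6 = 5; σ²_D = ((6−4)/6)² = 0.111
te_E = (10 + 4·12 + 26)/6 = 84/6 = 14; σ²_E = ((26−10)/6)² = 7.111
te_F = (3 + 4·4 + 11)/6 = 30/6 = 5; σ²_F = ((11−3)/6)² = 1.778

Forward pass:
ES_A = 0; EF_A = 11
ES_B = 0; EF_B = 6
ES_C = max(EF_A=11, EF_B=6) = 11; EF_C = 11+8 = 19
ES_D = max(EF_A=11, EF_B=6) = 11; EF_D = 11+5 = 16
ES_E = 6; EF_E = 6+14 = 20
ES_F = max(EF_A=11, EF_C=19, EF_D=16, EF_E=20) = 20; EF_F = 20+5 = 25
Expected project duration μ = 25 days. Critical path: B → E → F.

Variances on critical path: σ²_B=0.111, σ²_E=7.111, σ²_F=1.778.
Largest is σ²_E = 7.111.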